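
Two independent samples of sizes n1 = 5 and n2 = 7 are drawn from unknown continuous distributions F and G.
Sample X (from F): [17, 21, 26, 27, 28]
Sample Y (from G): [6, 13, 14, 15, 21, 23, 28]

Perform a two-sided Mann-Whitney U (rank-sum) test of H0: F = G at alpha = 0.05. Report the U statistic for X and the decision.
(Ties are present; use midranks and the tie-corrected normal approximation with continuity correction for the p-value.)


Step 1: Combine and sort all 12 observations; assign midranks.
sorted (value, group): (6,Y), (13,Y), (14,Y), (15,Y), (17,X), (21,X), (21,Y), (23,Y), (26,X), (27,X), (28,X), (28,Y)
ranks: 6->1, 13->2, 14->3, 15->4, 17->5, 21->6.5, 21->6.5, 23->8, 26->9, 27->10, 28->11.5, 28->11.5
Step 2: Rank sum for X: R1 = 5 + 6.5 + 9 + 10 + 11.5 = 42.
Step 3: U_X = R1 - n1(n1+1)/2 = 42 - 5*6/2 = 42 - 15 = 27.
       U_Y = n1*n2 - U_X = 35 - 27 = 8.
Step 4: Ties are present, so use the tie-corrected normal approximation (with continuity correction) for the p-value.
Step 5: p-value = 0.142449; compare to alpha = 0.05. fail to reject H0.

U_X = 27, p = 0.142449, fail to reject H0 at alpha = 0.05.


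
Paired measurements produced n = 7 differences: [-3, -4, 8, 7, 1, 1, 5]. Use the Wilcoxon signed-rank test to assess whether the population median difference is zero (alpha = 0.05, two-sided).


Step 1: Drop any zero differences (none here) and take |d_i|.
|d| = [3, 4, 8, 7, 1, 1, 5]
Step 2: Midrank |d_i| (ties get averaged ranks).
ranks: |3|->3, |4|->4, |8|->7, |7|->6, |1|->1.5, |1|->1.5, |5|->5
Step 3: Attach original signs; sum ranks with positive sign and with negative sign.
W+ = 7 + 6 + 1.5 + 1.5 + 5 = 21
W- = 3 + 4 = 7
(Check: W+ + W- = 28 should equal n(n+1)/2 = 28.)
Step 4: Test statistic W = min(W+, W-) = 7.
Step 5: Ties in |d|, so use the tie-corrected normal approximation.
        E[W] = n(n+1)/4 = 7*8/4 = 14.
        Tie groups: |d|=1 (t=2); sum(t^3 - t) = 6.
        Var[W] = n(n+1)(2n+1)/24 - sum(t^3-t)/48 = 840/24 - 6/48 = 34.875.
        z = (W - E[W]) / sqrt(Var[W]) = (7 - 14) / 5.9055 = -1.1853.
        Two-sided p = 2*Phi(z) = 0.235885.
Step 6: alpha = 0.05. fail to reject H0.

W+ = 21, W- = 7, W = min = 7, p = 0.235885, fail to reject H0.


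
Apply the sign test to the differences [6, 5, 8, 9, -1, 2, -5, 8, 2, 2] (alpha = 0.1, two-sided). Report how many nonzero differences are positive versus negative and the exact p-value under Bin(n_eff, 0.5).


Step 1: Discard zero differences. Original n = 10; n_eff = number of nonzero differences = 10.
Nonzero differences (with sign): +6, +5, +8, +9, -1, +2, -5, +8, +2, +2
Step 2: Count signs: positive = 8, negative = 2.
Step 3: Under H0: P(positive) = 0.5, so the number of positives S ~ Bin(10, 0.5).
Step 4: Two-sided exact p-value = sum of Bin(10,0.5) probabilities at or below the observed probability = 0.109375.
Step 5: alpha = 0.1. fail to reject H0.

n_eff = 10, pos = 8, neg = 2, p = 0.109375, fail to reject H0.


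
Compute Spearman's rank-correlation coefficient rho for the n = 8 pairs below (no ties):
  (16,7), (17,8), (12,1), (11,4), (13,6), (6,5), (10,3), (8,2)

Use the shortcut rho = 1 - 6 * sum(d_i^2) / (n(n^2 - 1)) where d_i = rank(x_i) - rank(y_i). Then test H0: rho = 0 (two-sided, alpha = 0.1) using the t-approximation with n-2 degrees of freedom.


Step 1: Rank x and y separately (midranks; no ties here).
rank(x): 16->7, 17->8, 12->5, 11->4, 13->6, 6->1, 10->3, 8->2
rank(y): 7->7, 8->8, 1->1, 4->4, 6->6, 5->5, 3->3, 2->2
Step 2: d_i = R_x(i) - R_y(i); compute d_i^2.
  (7-7)^2=0, (8-8)^2=0, (5-1)^2=16, (4-4)^2=0, (6-6)^2=0, (1-5)^2=16, (3-3)^2=0, (2-2)^2=0
sum(d^2) = 32.
Step 3: rho = 1 - 6*32 / (8*(8^2 - 1)) = 1 - 192/504 = 0.619048.
Step 4: Under H0, t = rho * sqrt((n-2)/(1-rho^2)) = 1.9308 ~ t(6).
Step 5: Two-sided p-value from the t-distribution with 6 df = 0.101733.
Step 6: alpha = 0.1. fail to reject H0.

rho = 0.6190, p = 0.101733, fail to reject H0 at alpha = 0.1.


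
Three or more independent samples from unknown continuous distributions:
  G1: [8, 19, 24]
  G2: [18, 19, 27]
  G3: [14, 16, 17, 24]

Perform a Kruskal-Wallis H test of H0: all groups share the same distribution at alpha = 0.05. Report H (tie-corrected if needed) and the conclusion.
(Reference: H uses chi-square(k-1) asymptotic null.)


Step 1: Combine all N = 10 observations and assign midranks.
sorted (value, group, rank): (8,G1,1), (14,G3,2), (16,G3,3), (17,G3,4), (18,G2,5), (19,G1,6.5), (19,G2,6.5), (24,G1,8.5), (24,G3,8.5), (27,G2,10)
Step 2: Sum ranks within each group.
R_1 = 16 (n_1 = 3)
R_2 = 21.5 (n_2 = 3)
R_3 = 17.5 (n_3 = 4)
Step 3: H = 12/(N(N+1)) * sum(R_i^2/n_i) - 3(N+1)
     = 12/(10*11) * (16^2/3 + 21.5^2/3 + 17.5^2/4) - 3*11
     = 0.109091 * 315.979 - 33
     = 1.470455.
Step 4: Ties present; correction factor C = 1 - 12/(10^3 - 10) = 0.987879. Corrected H = 1.470455 / 0.987879 = 1.488497.
Step 5: Under H0, H ~ chi^2(2); p-value = 0.475091.
Step 6: alpha = 0.05. fail to reject H0.

H = 1.4885, df = 2, p = 0.475091, fail to reject H0.


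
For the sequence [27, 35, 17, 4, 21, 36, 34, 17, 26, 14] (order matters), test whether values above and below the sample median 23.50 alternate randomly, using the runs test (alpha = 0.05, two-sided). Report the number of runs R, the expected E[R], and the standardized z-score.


Step 1: Compute median = 23.50; label A = above, B = below.
Labels in order: AABBBAABAB  (n_A = 5, n_B = 5)
Step 2: Count runs R = 6.
Step 3: Under H0 (random ordering), E[R] = 2*n_A*n_B/(n_A+n_B) + 1 = 2*5*5/10 + 1 = 6.0000.
        Var[R] = 2*n_A*n_B*(2*n_A*n_B - n_A - n_B) / ((n_A+n_B)^2 * (n_A+n_B-1)) = 2000/900 = 2.2222.
        SD[R] = 1.4907.
Step 4: R = E[R], so z = 0 with no continuity correction.
Step 5: Two-sided p-value via normal approximation = 2*(1 - Phi(|z|)) = 1.000000.
Step 6: alpha = 0.05. fail to reject H0.

R = 6, z = 0.0000, p = 1.000000, fail to reject H0.


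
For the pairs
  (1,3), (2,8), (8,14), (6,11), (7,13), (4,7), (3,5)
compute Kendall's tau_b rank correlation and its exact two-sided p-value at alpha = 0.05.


Step 1: Enumerate the 21 unordered pairs (i,j) with i<j and classify each by sign(x_j-x_i) * sign(y_j-y_i).
  (1,2):dx=+1,dy=+5->C; (1,3):dx=+7,dy=+11->C; (1,4):dx=+5,dy=+8->C; (1,5):dx=+6,dy=+10->C
  (1,6):dx=+3,dy=+4->C; (1,7):dx=+2,dy=+2->C; (2,3):dx=+6,dy=+6->C; (2,4):dx=+4,dy=+3->C
  (2,5):dx=+5,dy=+5->C; (2,6):dx=+2,dy=-1->D; (2,7):dx=+1,dy=-3->D; (3,4):dx=-2,dy=-3->C
  (3,5):dx=-1,dy=-1->C; (3,6):dx=-4,dy=-7->C; (3,7):dx=-5,dy=-9->C; (4,5):dx=+1,dy=+2->C
  (4,6):dx=-2,dy=-4->C; (4,7):dx=-3,dy=-6->C; (5,6):dx=-3,dy=-6->C; (5,7):dx=-4,dy=-8->C
  (6,7):dx=-1,dy=-2->C
Step 2: C = 19, D = 2, total pairs = 21.
Step 3: tau = (C - D)/(n(n-1)/2) = (19 - 2)/21 = 0.809524.
Step 4: Exact two-sided p-value (enumerate n! = 5040 permutations of y under H0): p = 0.010714.
Step 5: alpha = 0.05. reject H0.

tau_b = 0.8095 (C=19, D=2), p = 0.010714, reject H0.


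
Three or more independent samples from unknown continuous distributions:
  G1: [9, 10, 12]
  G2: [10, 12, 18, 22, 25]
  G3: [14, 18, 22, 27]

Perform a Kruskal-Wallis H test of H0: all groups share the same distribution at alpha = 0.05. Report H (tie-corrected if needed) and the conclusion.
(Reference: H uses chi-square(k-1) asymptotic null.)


Step 1: Combine all N = 12 observations and assign midranks.
sorted (value, group, rank): (9,G1,1), (10,G1,2.5), (10,G2,2.5), (12,G1,4.5), (12,G2,4.5), (14,G3,6), (18,G2,7.5), (18,G3,7.5), (22,G2,9.5), (22,G3,9.5), (25,G2,11), (27,G3,12)
Step 2: Sum ranks within each group.
R_1 = 8 (n_1 = 3)
R_2 = 35 (n_2 = 5)
R_3 = 35 (n_3 = 4)
Step 3: H = 12/(N(N+1)) * sum(R_i^2/n_i) - 3(N+1)
     = 12/(12*13) * (8^2/3 + 35^2/5 + 35^2/4) - 3*13
     = 0.076923 * 572.583 - 39
     = 5.044872.
Step 4: Ties present; correction factor C = 1 - 24/(12^3 - 12) = 0.986014. Corrected H = 5.044872 / 0.986014 = 5.116430.
Step 5: Under H0, H ~ chi^2(2); p-value = 0.077443.
Step 6: alpha = 0.05. fail to reject H0.

H = 5.1164, df = 2, p = 0.077443, fail to reject H0.


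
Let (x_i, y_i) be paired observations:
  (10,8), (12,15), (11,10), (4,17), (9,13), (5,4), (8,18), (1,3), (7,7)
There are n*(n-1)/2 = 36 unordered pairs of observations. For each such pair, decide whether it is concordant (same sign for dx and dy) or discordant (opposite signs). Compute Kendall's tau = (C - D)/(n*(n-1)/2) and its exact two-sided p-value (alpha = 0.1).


Step 1: Enumerate the 36 unordered pairs (i,j) with i<j and classify each by sign(x_j-x_i) * sign(y_j-y_i).
  (1,2):dx=+2,dy=+7->C; (1,3):dx=+1,dy=+2->C; (1,4):dx=-6,dy=+9->D; (1,5):dx=-1,dy=+5->D
  (1,6):dx=-5,dy=-4->C; (1,7):dx=-2,dy=+10->D; (1,8):dx=-9,dy=-5->C; (1,9):dx=-3,dy=-1->C
  (2,3):dx=-1,dy=-5->C; (2,4):dx=-8,dy=+2->D; (2,5):dx=-3,dy=-2->C; (2,6):dx=-7,dy=-11->C
  (2,7):dx=-4,dy=+3->D; (2,8):dx=-11,dy=-12->C; (2,9):dx=-5,dy=-8->C; (3,4):dx=-7,dy=+7->D
  (3,5):dx=-2,dy=+3->D; (3,6):dx=-6,dy=-6->C; (3,7):dx=-3,dy=+8->D; (3,8):dx=-10,dy=-7->C
  (3,9):dx=-4,dy=-3->C; (4,5):dx=+5,dy=-4->D; (4,6):dx=+1,dy=-13->D; (4,7):dx=+4,dy=+1->C
  (4,8):dx=-3,dy=-14->C; (4,9):dx=+3,dy=-10->D; (5,6):dx=-4,dy=-9->C; (5,7):dx=-1,dy=+5->D
  (5,8):dx=-8,dy=-10->C; (5,9):dx=-2,dy=-6->C; (6,7):dx=+3,dy=+14->C; (6,8):dx=-4,dy=-1->C
  (6,9):dx=+2,dy=+3->C; (7,8):dx=-7,dy=-15->C; (7,9):dx=-1,dy=-11->C; (8,9):dx=+6,dy=+4->C
Step 2: C = 24, D = 12, total pairs = 36.
Step 3: tau = (C - D)/(n(n-1)/2) = (24 - 12)/36 = 0.333333.
Step 4: Exact two-sided p-value (enumerate n! = 362880 permutations of y under H0): p = 0.259518.
Step 5: alpha = 0.1. fail to reject H0.

tau_b = 0.3333 (C=24, D=12), p = 0.259518, fail to reject H0.


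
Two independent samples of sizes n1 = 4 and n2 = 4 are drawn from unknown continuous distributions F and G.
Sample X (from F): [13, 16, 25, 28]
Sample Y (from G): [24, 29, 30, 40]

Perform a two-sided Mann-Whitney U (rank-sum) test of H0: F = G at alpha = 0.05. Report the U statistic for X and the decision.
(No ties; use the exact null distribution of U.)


Step 1: Combine and sort all 8 observations; assign midranks.
sorted (value, group): (13,X), (16,X), (24,Y), (25,X), (28,X), (29,Y), (30,Y), (40,Y)
ranks: 13->1, 16->2, 24->3, 25->4, 28->5, 29->6, 30->7, 40->8
Step 2: Rank sum for X: R1 = 1 + 2 + 4 + 5 = 12.
Step 3: U_X = R1 - n1(n1+1)/2 = 12 - 4*5/2 = 12 - 10 = 2.
       U_Y = n1*n2 - U_X = 16 - 2 = 14.
Step 4: No ties, so the exact null distribution of U (based on enumerating the C(8,4) = 70 equally likely rank assignments) gives the two-sided p-value.
Step 5: p-value = 0.114286; compare to alpha = 0.05. fail to reject H0.

U_X = 2, p = 0.114286, fail to reject H0 at alpha = 0.05.


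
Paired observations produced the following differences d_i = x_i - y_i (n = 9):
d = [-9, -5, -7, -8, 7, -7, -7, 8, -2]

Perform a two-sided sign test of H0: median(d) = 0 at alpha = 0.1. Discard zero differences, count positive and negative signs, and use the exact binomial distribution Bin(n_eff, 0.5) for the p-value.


Step 1: Discard zero differences. Original n = 9; n_eff = number of nonzero differences = 9.
Nonzero differences (with sign): -9, -5, -7, -8, +7, -7, -7, +8, -2
Step 2: Count signs: positive = 2, negative = 7.
Step 3: Under H0: P(positive) = 0.5, so the number of positives S ~ Bin(9, 0.5).
Step 4: Two-sided exact p-value = sum of Bin(9,0.5) probabilities at or below the observed probability = 0.179688.
Step 5: alpha = 0.1. fail to reject H0.

n_eff = 9, pos = 2, neg = 7, p = 0.179688, fail to reject H0.


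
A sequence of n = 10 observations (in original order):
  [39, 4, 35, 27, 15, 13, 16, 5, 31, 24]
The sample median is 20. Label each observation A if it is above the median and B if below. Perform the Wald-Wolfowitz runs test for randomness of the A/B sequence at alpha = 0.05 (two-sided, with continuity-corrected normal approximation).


Step 1: Compute median = 20; label A = above, B = below.
Labels in order: ABAABBBBAA  (n_A = 5, n_B = 5)
Step 2: Count runs R = 5.
Step 3: Under H0 (random ordering), E[R] = 2*n_A*n_B/(n_A+n_B) + 1 = 2*5*5/10 + 1 = 6.0000.
        Var[R] = 2*n_A*n_B*(2*n_A*n_B - n_A - n_B) / ((n_A+n_B)^2 * (n_A+n_B-1)) = 2000/900 = 2.2222.
        SD[R] = 1.4907.
Step 4: Continuity-corrected z = (R + 0.5 - E[R]) / SD[R] = (5 + 0.5 - 6.0000) / 1.4907 = -0.3354.
Step 5: Two-sided p-value via normal approximation = 2*(1 - Phi(|z|)) = 0.737316.
Step 6: alpha = 0.05. fail to reject H0.

R = 5, z = -0.3354, p = 0.737316, fail to reject H0.


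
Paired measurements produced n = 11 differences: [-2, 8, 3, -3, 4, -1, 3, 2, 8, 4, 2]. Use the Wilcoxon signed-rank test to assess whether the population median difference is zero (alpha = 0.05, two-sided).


Step 1: Drop any zero differences (none here) and take |d_i|.
|d| = [2, 8, 3, 3, 4, 1, 3, 2, 8, 4, 2]
Step 2: Midrank |d_i| (ties get averaged ranks).
ranks: |2|->3, |8|->10.5, |3|->6, |3|->6, |4|->8.5, |1|->1, |3|->6, |2|->3, |8|->10.5, |4|->8.5, |2|->3
Step 3: Attach original signs; sum ranks with positive sign and with negative sign.
W+ = 10.5 + 6 + 8.5 + 6 + 3 + 10.5 + 8.5 + 3 = 56
W- = 3 + 6 + 1 = 10
(Check: W+ + W- = 66 should equal n(n+1)/2 = 66.)
Step 4: Test statistic W = min(W+, W-) = 10.
Step 5: Ties in |d|, so use the tie-corrected normal approximation.
        E[W] = n(n+1)/4 = 11*12/4 = 33.
        Tie groups: |d|=2 (t=3), |d|=3 (t=3), |d|=4 (t=2), |d|=8 (t=2); sum(t^3 - t) = 60.
        Var[W] = n(n+1)(2n+1)/24 - sum(t^3-t)/48 = 3036/24 - 60/48 = 125.25.
        z = (W - E[W]) / sqrt(Var[W]) = (10 - 33) / 11.1915 = -2.0551.
        Two-sided p = 2*Phi(z) = 0.039867.
Step 6: alpha = 0.05. reject H0.

W+ = 56, W- = 10, W = min = 10, p = 0.039867, reject H0.


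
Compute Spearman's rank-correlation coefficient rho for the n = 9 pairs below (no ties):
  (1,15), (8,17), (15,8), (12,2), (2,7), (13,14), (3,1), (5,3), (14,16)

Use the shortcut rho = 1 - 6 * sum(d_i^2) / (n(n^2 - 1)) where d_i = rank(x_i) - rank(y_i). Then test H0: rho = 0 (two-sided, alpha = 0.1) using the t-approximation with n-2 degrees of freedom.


Step 1: Rank x and y separately (midranks; no ties here).
rank(x): 1->1, 8->5, 15->9, 12->6, 2->2, 13->7, 3->3, 5->4, 14->8
rank(y): 15->7, 17->9, 8->5, 2->2, 7->4, 14->6, 1->1, 3->3, 16->8
Step 2: d_i = R_x(i) - R_y(i); compute d_i^2.
  (1-7)^2=36, (5-9)^2=16, (9-5)^2=16, (6-2)^2=16, (2-4)^2=4, (7-6)^2=1, (3-1)^2=4, (4-3)^2=1, (8-8)^2=0
sum(d^2) = 94.
Step 3: rho = 1 - 6*94 / (9*(9^2 - 1)) = 1 - 564/720 = 0.216667.
Step 4: Under H0, t = rho * sqrt((n-2)/(1-rho^2)) = 0.5872 ~ t(7).
Step 5: Two-sided p-value from the t-distribution with 7 df = 0.575515.
Step 6: alpha = 0.1. fail to reject H0.

rho = 0.2167, p = 0.575515, fail to reject H0 at alpha = 0.1.


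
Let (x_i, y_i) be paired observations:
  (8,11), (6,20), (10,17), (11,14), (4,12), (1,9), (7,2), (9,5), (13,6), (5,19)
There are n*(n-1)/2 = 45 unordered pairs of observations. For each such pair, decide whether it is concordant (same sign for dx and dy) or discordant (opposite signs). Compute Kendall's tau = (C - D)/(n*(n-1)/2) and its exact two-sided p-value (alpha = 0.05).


Step 1: Enumerate the 45 unordered pairs (i,j) with i<j and classify each by sign(x_j-x_i) * sign(y_j-y_i).
  (1,2):dx=-2,dy=+9->D; (1,3):dx=+2,dy=+6->C; (1,4):dx=+3,dy=+3->C; (1,5):dx=-4,dy=+1->D
  (1,6):dx=-7,dy=-2->C; (1,7):dx=-1,dy=-9->C; (1,8):dx=+1,dy=-6->D; (1,9):dx=+5,dy=-5->D
  (1,10):dx=-3,dy=+8->D; (2,3):dx=+4,dy=-3->D; (2,4):dx=+5,dy=-6->D; (2,5):dx=-2,dy=-8->C
  (2,6):dx=-5,dy=-11->C; (2,7):dx=+1,dy=-18->D; (2,8):dx=+3,dy=-15->D; (2,9):dx=+7,dy=-14->D
  (2,10):dx=-1,dy=-1->C; (3,4):dx=+1,dy=-3->D; (3,5):dx=-6,dy=-5->C; (3,6):dx=-9,dy=-8->C
  (3,7):dx=-3,dy=-15->C; (3,8):dx=-1,dy=-12->C; (3,9):dx=+3,dy=-11->D; (3,10):dx=-5,dy=+2->D
  (4,5):dx=-7,dy=-2->C; (4,6):dx=-10,dy=-5->C; (4,7):dx=-4,dy=-12->C; (4,8):dx=-2,dy=-9->C
  (4,9):dx=+2,dy=-8->D; (4,10):dx=-6,dy=+5->D; (5,6):dx=-3,dy=-3->C; (5,7):dx=+3,dy=-10->D
  (5,8):dx=+5,dy=-7->D; (5,9):dx=+9,dy=-6->D; (5,10):dx=+1,dy=+7->C; (6,7):dx=+6,dy=-7->D
  (6,8):dx=+8,dy=-4->D; (6,9):dx=+12,dy=-3->D; (6,10):dx=+4,dy=+10->C; (7,8):dx=+2,dy=+3->C
  (7,9):dx=+6,dy=+4->C; (7,10):dx=-2,dy=+17->D; (8,9):dx=+4,dy=+1->C; (8,10):dx=-4,dy=+14->D
  (9,10):dx=-8,dy=+13->D
Step 2: C = 21, D = 24, total pairs = 45.
Step 3: tau = (C - D)/(n(n-1)/2) = (21 - 24)/45 = -0.066667.
Step 4: Exact two-sided p-value (enumerate n! = 3628800 permutations of y under H0): p = 0.861801.
Step 5: alpha = 0.05. fail to reject H0.

tau_b = -0.0667 (C=21, D=24), p = 0.861801, fail to reject H0.


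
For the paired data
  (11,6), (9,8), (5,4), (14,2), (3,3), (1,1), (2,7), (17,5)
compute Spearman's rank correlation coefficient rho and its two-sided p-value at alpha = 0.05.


Step 1: Rank x and y separately (midranks; no ties here).
rank(x): 11->6, 9->5, 5->4, 14->7, 3->3, 1->1, 2->2, 17->8
rank(y): 6->6, 8->8, 4->4, 2->2, 3->3, 1->1, 7->7, 5->5
Step 2: d_i = R_x(i) - R_y(i); compute d_i^2.
  (6-6)^2=0, (5-8)^2=9, (4-4)^2=0, (7-2)^2=25, (3-3)^2=0, (1-1)^2=0, (2-7)^2=25, (8-5)^2=9
sum(d^2) = 68.
Step 3: rho = 1 - 6*68 / (8*(8^2 - 1)) = 1 - 408/504 = 0.190476.
Step 4: Under H0, t = rho * sqrt((n-2)/(1-rho^2)) = 0.4753 ~ t(6).
Step 5: Two-sided p-value from the t-distribution with 6 df = 0.651401.
Step 6: alpha = 0.05. fail to reject H0.

rho = 0.1905, p = 0.651401, fail to reject H0 at alpha = 0.05.


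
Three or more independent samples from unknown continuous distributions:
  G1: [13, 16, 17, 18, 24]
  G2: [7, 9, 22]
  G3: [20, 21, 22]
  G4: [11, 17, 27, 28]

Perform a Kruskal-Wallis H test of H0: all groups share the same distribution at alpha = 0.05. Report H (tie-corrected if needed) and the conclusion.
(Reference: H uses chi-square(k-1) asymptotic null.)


Step 1: Combine all N = 15 observations and assign midranks.
sorted (value, group, rank): (7,G2,1), (9,G2,2), (11,G4,3), (13,G1,4), (16,G1,5), (17,G1,6.5), (17,G4,6.5), (18,G1,8), (20,G3,9), (21,G3,10), (22,G2,11.5), (22,G3,11.5), (24,G1,13), (27,G4,14), (28,G4,15)
Step 2: Sum ranks within each group.
R_1 = 36.5 (n_1 = 5)
R_2 = 14.5 (n_2 = 3)
R_3 = 30.5 (n_3 = 3)
R_4 = 38.5 (n_4 = 4)
Step 3: H = 12/(N(N+1)) * sum(R_i^2/n_i) - 3(N+1)
     = 12/(15*16) * (36.5^2/5 + 14.5^2/3 + 30.5^2/3 + 38.5^2/4) - 3*16
     = 0.050000 * 1017.18 - 48
     = 2.858958.
Step 4: Ties present; correction factor C = 1 - 12/(15^3 - 15) = 0.996429. Corrected H = 2.858958 / 0.996429 = 2.869205.
Step 5: Under H0, H ~ chi^2(3); p-value = 0.412234.
Step 6: alpha = 0.05. fail to reject H0.

H = 2.8692, df = 3, p = 0.412234, fail to reject H0.


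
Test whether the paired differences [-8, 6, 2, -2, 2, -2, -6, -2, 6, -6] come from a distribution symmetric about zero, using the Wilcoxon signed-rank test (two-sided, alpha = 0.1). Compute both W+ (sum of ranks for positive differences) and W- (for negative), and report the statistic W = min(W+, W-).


Step 1: Drop any zero differences (none here) and take |d_i|.
|d| = [8, 6, 2, 2, 2, 2, 6, 2, 6, 6]
Step 2: Midrank |d_i| (ties get averaged ranks).
ranks: |8|->10, |6|->7.5, |2|->3, |2|->3, |2|->3, |2|->3, |6|->7.5, |2|->3, |6|->7.5, |6|->7.5
Step 3: Attach original signs; sum ranks with positive sign and with negative sign.
W+ = 7.5 + 3 + 3 + 7.5 = 21
W- = 10 + 3 + 3 + 7.5 + 3 + 7.5 = 34
(Check: W+ + W- = 55 should equal n(n+1)/2 = 55.)
Step 4: Test statistic W = min(W+, W-) = 21.
Step 5: Ties in |d|, so use the tie-corrected normal approximation.
        E[W] = n(n+1)/4 = 10*11/4 = 27.5.
        Tie groups: |d|=2 (t=5), |d|=6 (t=4); sum(t^3 - t) = 180.
        Var[W] = n(n+1)(2n+1)/24 - sum(t^3-t)/48 = 2310/24 - 180/48 = 92.5.
        z = (W - E[W]) / sqrt(Var[W]) = (21 - 27.5) / 9.6177 = -0.6758.
        Two-sided p = 2*Phi(z) = 0.499144.
Step 6: alpha = 0.1. fail to reject H0.

W+ = 21, W- = 34, W = min = 21, p = 0.499144, fail to reject H0.


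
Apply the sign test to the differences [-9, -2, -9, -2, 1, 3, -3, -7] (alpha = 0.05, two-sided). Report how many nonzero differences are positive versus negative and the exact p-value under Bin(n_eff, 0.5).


Step 1: Discard zero differences. Original n = 8; n_eff = number of nonzero differences = 8.
Nonzero differences (with sign): -9, -2, -9, -2, +1, +3, -3, -7
Step 2: Count signs: positive = 2, negative = 6.
Step 3: Under H0: P(positive) = 0.5, so the number of positives S ~ Bin(8, 0.5).
Step 4: Two-sided exact p-value = sum of Bin(8,0.5) probabilities at or below the observed probability = 0.289062.
Step 5: alpha = 0.05. fail to reject H0.

n_eff = 8, pos = 2, neg = 6, p = 0.289062, fail to reject H0.


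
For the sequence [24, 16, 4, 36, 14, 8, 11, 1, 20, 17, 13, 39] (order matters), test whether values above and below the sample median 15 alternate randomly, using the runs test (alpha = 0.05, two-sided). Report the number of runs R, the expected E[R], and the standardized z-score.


Step 1: Compute median = 15; label A = above, B = below.
Labels in order: AABABBBBAABA  (n_A = 6, n_B = 6)
Step 2: Count runs R = 7.
Step 3: Under H0 (random ordering), E[R] = 2*n_A*n_B/(n_A+n_B) + 1 = 2*6*6/12 + 1 = 7.0000.
        Var[R] = 2*n_A*n_B*(2*n_A*n_B - n_A - n_B) / ((n_A+n_B)^2 * (n_A+n_B-1)) = 4320/1584 = 2.7273.
        SD[R] = 1.6514.
Step 4: R = E[R], so z = 0 with no continuity correction.
Step 5: Two-sided p-value via normal approximation = 2*(1 - Phi(|z|)) = 1.000000.
Step 6: alpha = 0.05. fail to reject H0.

R = 7, z = 0.0000, p = 1.000000, fail to reject H0.


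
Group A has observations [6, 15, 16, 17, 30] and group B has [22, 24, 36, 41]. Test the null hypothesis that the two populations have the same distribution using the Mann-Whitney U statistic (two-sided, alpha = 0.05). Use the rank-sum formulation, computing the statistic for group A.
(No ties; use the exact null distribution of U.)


Step 1: Combine and sort all 9 observations; assign midranks.
sorted (value, group): (6,X), (15,X), (16,X), (17,X), (22,Y), (24,Y), (30,X), (36,Y), (41,Y)
ranks: 6->1, 15->2, 16->3, 17->4, 22->5, 24->6, 30->7, 36->8, 41->9
Step 2: Rank sum for X: R1 = 1 + 2 + 3 + 4 + 7 = 17.
Step 3: U_X = R1 - n1(n1+1)/2 = 17 - 5*6/2 = 17 - 15 = 2.
       U_Y = n1*n2 - U_X = 20 - 2 = 18.
Step 4: No ties, so the exact null distribution of U (based on enumerating the C(9,5) = 126 equally likely rank assignments) gives the two-sided p-value.
Step 5: p-value = 0.063492; compare to alpha = 0.05. fail to reject H0.

U_X = 2, p = 0.063492, fail to reject H0 at alpha = 0.05.


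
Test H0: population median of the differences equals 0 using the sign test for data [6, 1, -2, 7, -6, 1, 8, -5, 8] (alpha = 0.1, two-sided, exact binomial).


Step 1: Discard zero differences. Original n = 9; n_eff = number of nonzero differences = 9.
Nonzero differences (with sign): +6, +1, -2, +7, -6, +1, +8, -5, +8
Step 2: Count signs: positive = 6, negative = 3.
Step 3: Under H0: P(positive) = 0.5, so the number of positives S ~ Bin(9, 0.5).
Step 4: Two-sided exact p-value = sum of Bin(9,0.5) probabilities at or below the observed probability = 0.507812.
Step 5: alpha = 0.1. fail to reject H0.

n_eff = 9, pos = 6, neg = 3, p = 0.507812, fail to reject H0.


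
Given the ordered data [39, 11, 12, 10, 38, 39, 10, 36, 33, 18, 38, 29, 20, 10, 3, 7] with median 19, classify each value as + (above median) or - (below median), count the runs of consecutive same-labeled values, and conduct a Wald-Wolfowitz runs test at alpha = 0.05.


Step 1: Compute median = 19; label A = above, B = below.
Labels in order: ABBBAABAABAAABBB  (n_A = 8, n_B = 8)
Step 2: Count runs R = 8.
Step 3: Under H0 (random ordering), E[R] = 2*n_A*n_B/(n_A+n_B) + 1 = 2*8*8/16 + 1 = 9.0000.
        Var[R] = 2*n_A*n_B*(2*n_A*n_B - n_A - n_B) / ((n_A+n_B)^2 * (n_A+n_B-1)) = 14336/3840 = 3.7333.
        SD[R] = 1.9322.
Step 4: Continuity-corrected z = (R + 0.5 - E[R]) / SD[R] = (8 + 0.5 - 9.0000) / 1.9322 = -0.2588.
Step 5: Two-sided p-value via normal approximation = 2*(1 - Phi(|z|)) = 0.795809.
Step 6: alpha = 0.05. fail to reject H0.

R = 8, z = -0.2588, p = 0.795809, fail to reject H0.


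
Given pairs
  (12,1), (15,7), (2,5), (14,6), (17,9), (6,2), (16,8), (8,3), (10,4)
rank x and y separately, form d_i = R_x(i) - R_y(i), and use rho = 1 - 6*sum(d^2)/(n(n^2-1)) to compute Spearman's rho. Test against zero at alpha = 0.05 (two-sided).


Step 1: Rank x and y separately (midranks; no ties here).
rank(x): 12->5, 15->7, 2->1, 14->6, 17->9, 6->2, 16->8, 8->3, 10->4
rank(y): 1->1, 7->7, 5->5, 6->6, 9->9, 2->2, 8->8, 3->3, 4->4
Step 2: d_i = R_x(i) - R_y(i); compute d_i^2.
  (5-1)^2=16, (7-7)^2=0, (1-5)^2=16, (6-6)^2=0, (9-9)^2=0, (2-2)^2=0, (8-8)^2=0, (3-3)^2=0, (4-4)^2=0
sum(d^2) = 32.
Step 3: rho = 1 - 6*32 / (9*(9^2 - 1)) = 1 - 192/720 = 0.733333.
Step 4: Under H0, t = rho * sqrt((n-2)/(1-rho^2)) = 2.8538 ~ t(7).
Step 5: Two-sided p-value from the t-distribution with 7 df = 0.024554.
Step 6: alpha = 0.05. reject H0.

rho = 0.7333, p = 0.024554, reject H0 at alpha = 0.05.


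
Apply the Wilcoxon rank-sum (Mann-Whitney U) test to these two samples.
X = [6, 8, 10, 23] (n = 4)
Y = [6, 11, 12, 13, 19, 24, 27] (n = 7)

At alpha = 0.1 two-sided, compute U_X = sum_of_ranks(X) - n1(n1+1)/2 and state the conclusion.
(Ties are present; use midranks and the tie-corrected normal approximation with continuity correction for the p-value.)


Step 1: Combine and sort all 11 observations; assign midranks.
sorted (value, group): (6,X), (6,Y), (8,X), (10,X), (11,Y), (12,Y), (13,Y), (19,Y), (23,X), (24,Y), (27,Y)
ranks: 6->1.5, 6->1.5, 8->3, 10->4, 11->5, 12->6, 13->7, 19->8, 23->9, 24->10, 27->11
Step 2: Rank sum for X: R1 = 1.5 + 3 + 4 + 9 = 17.5.
Step 3: U_X = R1 - n1(n1+1)/2 = 17.5 - 4*5/2 = 17.5 - 10 = 7.5.
       U_Y = n1*n2 - U_X = 28 - 7.5 = 20.5.
Step 4: Ties are present, so use the tie-corrected normal approximation (with continuity correction) for the p-value.
Step 5: p-value = 0.255756; compare to alpha = 0.1. fail to reject H0.

U_X = 7.5, p = 0.255756, fail to reject H0 at alpha = 0.1.


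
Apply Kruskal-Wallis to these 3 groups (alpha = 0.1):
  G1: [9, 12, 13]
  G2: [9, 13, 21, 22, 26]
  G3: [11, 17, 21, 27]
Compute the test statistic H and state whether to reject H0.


Step 1: Combine all N = 12 observations and assign midranks.
sorted (value, group, rank): (9,G1,1.5), (9,G2,1.5), (11,G3,3), (12,G1,4), (13,G1,5.5), (13,G2,5.5), (17,G3,7), (21,G2,8.5), (21,G3,8.5), (22,G2,10), (26,G2,11), (27,G3,12)
Step 2: Sum ranks within each group.
R_1 = 11 (n_1 = 3)
R_2 = 36.5 (n_2 = 5)
R_3 = 30.5 (n_3 = 4)
Step 3: H = 12/(N(N+1)) * sum(R_i^2/n_i) - 3(N+1)
     = 12/(12*13) * (11^2/3 + 36.5^2/5 + 30.5^2/4) - 3*13
     = 0.076923 * 539.346 - 39
     = 2.488141.
Step 4: Ties present; correction factor C = 1 - 18/(12^3 - 12) = 0.989510. Corrected H = 2.488141 / 0.989510 = 2.514517.
Step 5: Under H0, H ~ chi^2(2); p-value = 0.284433.
Step 6: alpha = 0.1. fail to reject H0.

H = 2.5145, df = 2, p = 0.284433, fail to reject H0.


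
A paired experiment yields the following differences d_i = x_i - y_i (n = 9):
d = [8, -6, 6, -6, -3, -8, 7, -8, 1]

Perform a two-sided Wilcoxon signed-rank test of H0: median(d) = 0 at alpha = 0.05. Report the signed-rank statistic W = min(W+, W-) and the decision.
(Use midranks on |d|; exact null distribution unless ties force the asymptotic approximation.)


Step 1: Drop any zero differences (none here) and take |d_i|.
|d| = [8, 6, 6, 6, 3, 8, 7, 8, 1]
Step 2: Midrank |d_i| (ties get averaged ranks).
ranks: |8|->8, |6|->4, |6|->4, |6|->4, |3|->2, |8|->8, |7|->6, |8|->8, |1|->1
Step 3: Attach original signs; sum ranks with positive sign and with negative sign.
W+ = 8 + 4 + 6 + 1 = 19
W- = 4 + 4 + 2 + 8 + 8 = 26
(Check: W+ + W- = 45 should equal n(n+1)/2 = 45.)
Step 4: Test statistic W = min(W+, W-) = 19.
Step 5: Ties in |d|, so use the tie-corrected normal approximation.
        E[W] = n(n+1)/4 = 9*10/4 = 22.5.
        Tie groups: |d|=6 (t=3), |d|=8 (t=3); sum(t^3 - t) = 48.
        Var[W] = n(n+1)(2n+1)/24 - sum(t^3-t)/48 = 1710/24 - 48/48 = 70.25.
        z = (W - E[W]) / sqrt(Var[W]) = (19 - 22.5) / 8.3815 = -0.4176.
        Two-sided p = 2*Phi(z) = 0.676251.
Step 6: alpha = 0.05. fail to reject H0.

W+ = 19, W- = 26, W = min = 19, p = 0.676251, fail to reject H0.


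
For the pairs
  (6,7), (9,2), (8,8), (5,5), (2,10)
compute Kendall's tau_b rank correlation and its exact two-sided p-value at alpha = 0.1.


Step 1: Enumerate the 10 unordered pairs (i,j) with i<j and classify each by sign(x_j-x_i) * sign(y_j-y_i).
  (1,2):dx=+3,dy=-5->D; (1,3):dx=+2,dy=+1->C; (1,4):dx=-1,dy=-2->C; (1,5):dx=-4,dy=+3->D
  (2,3):dx=-1,dy=+6->D; (2,4):dx=-4,dy=+3->D; (2,5):dx=-7,dy=+8->D; (3,4):dx=-3,dy=-3->C
  (3,5):dx=-6,dy=+2->D; (4,5):dx=-3,dy=+5->D
Step 2: C = 3, D = 7, total pairs = 10.
Step 3: tau = (C - D)/(n(n-1)/2) = (3 - 7)/10 = -0.400000.
Step 4: Exact two-sided p-value (enumerate n! = 120 permutations of y under H0): p = 0.483333.
Step 5: alpha = 0.1. fail to reject H0.

tau_b = -0.4000 (C=3, D=7), p = 0.483333, fail to reject H0.


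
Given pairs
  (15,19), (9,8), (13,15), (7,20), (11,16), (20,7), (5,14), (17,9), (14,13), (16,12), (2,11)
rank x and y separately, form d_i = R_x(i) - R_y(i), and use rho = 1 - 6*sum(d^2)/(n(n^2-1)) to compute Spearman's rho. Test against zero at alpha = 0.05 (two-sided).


Step 1: Rank x and y separately (midranks; no ties here).
rank(x): 15->8, 9->4, 13->6, 7->3, 11->5, 20->11, 5->2, 17->10, 14->7, 16->9, 2->1
rank(y): 19->10, 8->2, 15->8, 20->11, 16->9, 7->1, 14->7, 9->3, 13->6, 12->5, 11->4
Step 2: d_i = R_x(i) - R_y(i); compute d_i^2.
  (8-10)^2=4, (4-2)^2=4, (6-8)^2=4, (3-11)^2=64, (5-9)^2=16, (11-1)^2=100, (2-7)^2=25, (10-3)^2=49, (7-6)^2=1, (9-5)^2=16, (1-4)^2=9
sum(d^2) = 292.
Step 3: rho = 1 - 6*292 / (11*(11^2 - 1)) = 1 - 1752/1320 = -0.327273.
Step 4: Under H0, t = rho * sqrt((n-2)/(1-rho^2)) = -1.0390 ~ t(9).
Step 5: Two-sided p-value from the t-distribution with 9 df = 0.325895.
Step 6: alpha = 0.05. fail to reject H0.

rho = -0.3273, p = 0.325895, fail to reject H0 at alpha = 0.05.


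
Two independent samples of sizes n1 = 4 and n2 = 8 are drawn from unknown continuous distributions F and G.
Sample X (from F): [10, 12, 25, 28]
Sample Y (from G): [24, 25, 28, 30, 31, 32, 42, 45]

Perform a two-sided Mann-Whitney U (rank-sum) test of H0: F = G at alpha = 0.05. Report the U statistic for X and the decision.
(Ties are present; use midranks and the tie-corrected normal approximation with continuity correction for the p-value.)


Step 1: Combine and sort all 12 observations; assign midranks.
sorted (value, group): (10,X), (12,X), (24,Y), (25,X), (25,Y), (28,X), (28,Y), (30,Y), (31,Y), (32,Y), (42,Y), (45,Y)
ranks: 10->1, 12->2, 24->3, 25->4.5, 25->4.5, 28->6.5, 28->6.5, 30->8, 31->9, 32->10, 42->11, 45->12
Step 2: Rank sum for X: R1 = 1 + 2 + 4.5 + 6.5 = 14.
Step 3: U_X = R1 - n1(n1+1)/2 = 14 - 4*5/2 = 14 - 10 = 4.
       U_Y = n1*n2 - U_X = 32 - 4 = 28.
Step 4: Ties are present, so use the tie-corrected normal approximation (with continuity correction) for the p-value.
Step 5: p-value = 0.049991; compare to alpha = 0.05. reject H0.

U_X = 4, p = 0.049991, reject H0 at alpha = 0.05.


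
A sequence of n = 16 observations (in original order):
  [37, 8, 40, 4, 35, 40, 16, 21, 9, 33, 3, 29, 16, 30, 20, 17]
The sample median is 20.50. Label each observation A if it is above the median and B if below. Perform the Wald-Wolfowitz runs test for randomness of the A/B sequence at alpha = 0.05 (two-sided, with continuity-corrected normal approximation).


Step 1: Compute median = 20.50; label A = above, B = below.
Labels in order: ABABAABABABABABB  (n_A = 8, n_B = 8)
Step 2: Count runs R = 14.
Step 3: Under H0 (random ordering), E[R] = 2*n_A*n_B/(n_A+n_B) + 1 = 2*8*8/16 + 1 = 9.0000.
        Var[R] = 2*n_A*n_B*(2*n_A*n_B - n_A - n_B) / ((n_A+n_B)^2 * (n_A+n_B-1)) = 14336/3840 = 3.7333.
        SD[R] = 1.9322.
Step 4: Continuity-corrected z = (R - 0.5 - E[R]) / SD[R] = (14 - 0.5 - 9.0000) / 1.9322 = 2.3290.
Step 5: Two-sided p-value via normal approximation = 2*(1 - Phi(|z|)) = 0.019861.
Step 6: alpha = 0.05. reject H0.

R = 14, z = 2.3290, p = 0.019861, reject H0.


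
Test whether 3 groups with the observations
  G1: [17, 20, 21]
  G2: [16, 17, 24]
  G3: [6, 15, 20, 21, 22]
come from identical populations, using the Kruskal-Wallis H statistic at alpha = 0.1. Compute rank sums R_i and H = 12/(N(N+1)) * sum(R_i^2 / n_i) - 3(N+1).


Step 1: Combine all N = 11 observations and assign midranks.
sorted (value, group, rank): (6,G3,1), (15,G3,2), (16,G2,3), (17,G1,4.5), (17,G2,4.5), (20,G1,6.5), (20,G3,6.5), (21,G1,8.5), (21,G3,8.5), (22,G3,10), (24,G2,11)
Step 2: Sum ranks within each group.
R_1 = 19.5 (n_1 = 3)
R_2 = 18.5 (n_2 = 3)
R_3 = 28 (n_3 = 5)
Step 3: H = 12/(N(N+1)) * sum(R_i^2/n_i) - 3(N+1)
     = 12/(11*12) * (19.5^2/3 + 18.5^2/3 + 28^2/5) - 3*12
     = 0.090909 * 397.633 - 36
     = 0.148485.
Step 4: Ties present; correction factor C = 1 - 18/(11^3 - 11) = 0.986364. Corrected H = 0.148485 / 0.986364 = 0.150538.
Step 5: Under H0, H ~ chi^2(2); p-value = 0.927494.
Step 6: alpha = 0.1. fail to reject H0.

H = 0.1505, df = 2, p = 0.927494, fail to reject H0.


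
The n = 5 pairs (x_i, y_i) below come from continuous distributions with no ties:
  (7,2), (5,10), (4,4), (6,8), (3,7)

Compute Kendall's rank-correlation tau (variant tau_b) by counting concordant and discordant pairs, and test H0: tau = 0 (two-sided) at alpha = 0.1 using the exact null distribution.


Step 1: Enumerate the 10 unordered pairs (i,j) with i<j and classify each by sign(x_j-x_i) * sign(y_j-y_i).
  (1,2):dx=-2,dy=+8->D; (1,3):dx=-3,dy=+2->D; (1,4):dx=-1,dy=+6->D; (1,5):dx=-4,dy=+5->D
  (2,3):dx=-1,dy=-6->C; (2,4):dx=+1,dy=-2->D; (2,5):dx=-2,dy=-3->C; (3,4):dx=+2,dy=+4->C
  (3,5):dx=-1,dy=+3->D; (4,5):dx=-3,dy=-1->C
Step 2: C = 4, D = 6, total pairs = 10.
Step 3: tau = (C - D)/(n(n-1)/2) = (4 - 6)/10 = -0.200000.
Step 4: Exact two-sided p-value (enumerate n! = 120 permutations of y under H0): p = 0.816667.
Step 5: alpha = 0.1. fail to reject H0.

tau_b = -0.2000 (C=4, D=6), p = 0.816667, fail to reject H0.


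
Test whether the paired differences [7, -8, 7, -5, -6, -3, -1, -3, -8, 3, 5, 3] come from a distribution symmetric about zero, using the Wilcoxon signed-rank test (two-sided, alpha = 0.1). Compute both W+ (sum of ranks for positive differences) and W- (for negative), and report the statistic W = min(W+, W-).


Step 1: Drop any zero differences (none here) and take |d_i|.
|d| = [7, 8, 7, 5, 6, 3, 1, 3, 8, 3, 5, 3]
Step 2: Midrank |d_i| (ties get averaged ranks).
ranks: |7|->9.5, |8|->11.5, |7|->9.5, |5|->6.5, |6|->8, |3|->3.5, |1|->1, |3|->3.5, |8|->11.5, |3|->3.5, |5|->6.5, |3|->3.5
Step 3: Attach original signs; sum ranks with positive sign and with negative sign.
W+ = 9.5 + 9.5 + 3.5 + 6.5 + 3.5 = 32.5
W- = 11.5 + 6.5 + 8 + 3.5 + 1 + 3.5 + 11.5 = 45.5
(Check: W+ + W- = 78 should equal n(n+1)/2 = 78.)
Step 4: Test statistic W = min(W+, W-) = 32.5.
Step 5: Ties in |d|, so use the tie-corrected normal approximation.
        E[W] = n(n+1)/4 = 12*13/4 = 39.
        Tie groups: |d|=3 (t=4), |d|=5 (t=2), |d|=7 (t=2), |d|=8 (t=2); sum(t^3 - t) = 78.
        Var[W] = n(n+1)(2n+1)/24 - sum(t^3-t)/48 = 3900/24 - 78/48 = 160.875.
        z = (W - E[W]) / sqrt(Var[W]) = (32.5 - 39) / 12.6837 = -0.5125.
        Two-sided p = 2*Phi(z) = 0.608322.
Step 6: alpha = 0.1. fail to reject H0.

W+ = 32.5, W- = 45.5, W = min = 32.5, p = 0.608322, fail to reject H0.


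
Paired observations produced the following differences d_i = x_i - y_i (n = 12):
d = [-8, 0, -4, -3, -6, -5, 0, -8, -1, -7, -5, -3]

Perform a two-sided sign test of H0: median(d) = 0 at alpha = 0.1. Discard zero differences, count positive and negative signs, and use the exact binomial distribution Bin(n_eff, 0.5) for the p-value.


Step 1: Discard zero differences. Original n = 12; n_eff = number of nonzero differences = 10.
Nonzero differences (with sign): -8, -4, -3, -6, -5, -8, -1, -7, -5, -3
Step 2: Count signs: positive = 0, negative = 10.
Step 3: Under H0: P(positive) = 0.5, so the number of positives S ~ Bin(10, 0.5).
Step 4: Two-sided exact p-value = sum of Bin(10,0.5) probabilities at or below the observed probability = 0.001953.
Step 5: alpha = 0.1. reject H0.

n_eff = 10, pos = 0, neg = 10, p = 0.001953, reject H0.


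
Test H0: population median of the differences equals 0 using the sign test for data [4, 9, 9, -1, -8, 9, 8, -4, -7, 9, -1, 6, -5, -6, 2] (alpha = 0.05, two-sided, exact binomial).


Step 1: Discard zero differences. Original n = 15; n_eff = number of nonzero differences = 15.
Nonzero differences (with sign): +4, +9, +9, -1, -8, +9, +8, -4, -7, +9, -1, +6, -5, -6, +2
Step 2: Count signs: positive = 8, negative = 7.
Step 3: Under H0: P(positive) = 0.5, so the number of positives S ~ Bin(15, 0.5).
Step 4: Two-sided exact p-value = sum of Bin(15,0.5) probabilities at or below the observed probability = 1.000000.
Step 5: alpha = 0.05. fail to reject H0.

n_eff = 15, pos = 8, neg = 7, p = 1.000000, fail to reject H0.


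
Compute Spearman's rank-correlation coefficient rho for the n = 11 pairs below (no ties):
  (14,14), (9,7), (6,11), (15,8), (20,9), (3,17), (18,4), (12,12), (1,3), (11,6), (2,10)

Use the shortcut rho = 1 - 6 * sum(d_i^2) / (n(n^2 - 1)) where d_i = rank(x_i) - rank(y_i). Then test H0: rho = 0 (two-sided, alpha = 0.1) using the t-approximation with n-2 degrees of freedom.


Step 1: Rank x and y separately (midranks; no ties here).
rank(x): 14->8, 9->5, 6->4, 15->9, 20->11, 3->3, 18->10, 12->7, 1->1, 11->6, 2->2
rank(y): 14->10, 7->4, 11->8, 8->5, 9->6, 17->11, 4->2, 12->9, 3->1, 6->3, 10->7
Step 2: d_i = R_x(i) - R_y(i); compute d_i^2.
  (8-10)^2=4, (5-4)^2=1, (4-8)^2=16, (9-5)^2=16, (11-6)^2=25, (3-11)^2=64, (10-2)^2=64, (7-9)^2=4, (1-1)^2=0, (6-3)^2=9, (2-7)^2=25
sum(d^2) = 228.
Step 3: rho = 1 - 6*228 / (11*(11^2 - 1)) = 1 - 1368/1320 = -0.036364.
Step 4: Under H0, t = rho * sqrt((n-2)/(1-rho^2)) = -0.1092 ~ t(9).
Step 5: Two-sided p-value from the t-distribution with 9 df = 0.915468.
Step 6: alpha = 0.1. fail to reject H0.

rho = -0.0364, p = 0.915468, fail to reject H0 at alpha = 0.1.


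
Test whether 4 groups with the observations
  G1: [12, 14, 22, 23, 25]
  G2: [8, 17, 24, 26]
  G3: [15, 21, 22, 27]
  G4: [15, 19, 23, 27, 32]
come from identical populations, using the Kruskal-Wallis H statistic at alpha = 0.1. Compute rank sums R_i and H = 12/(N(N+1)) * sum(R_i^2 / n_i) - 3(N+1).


Step 1: Combine all N = 18 observations and assign midranks.
sorted (value, group, rank): (8,G2,1), (12,G1,2), (14,G1,3), (15,G3,4.5), (15,G4,4.5), (17,G2,6), (19,G4,7), (21,G3,8), (22,G1,9.5), (22,G3,9.5), (23,G1,11.5), (23,G4,11.5), (24,G2,13), (25,G1,14), (26,G2,15), (27,G3,16.5), (27,G4,16.5), (32,G4,18)
Step 2: Sum ranks within each group.
R_1 = 40 (n_1 = 5)
R_2 = 35 (n_2 = 4)
R_3 = 38.5 (n_3 = 4)
R_4 = 57.5 (n_4 = 5)
Step 3: H = 12/(N(N+1)) * sum(R_i^2/n_i) - 3(N+1)
     = 12/(18*19) * (40^2/5 + 35^2/4 + 38.5^2/4 + 57.5^2/5) - 3*19
     = 0.035088 * 1658.06 - 57
     = 1.177632.
Step 4: Ties present; correction factor C = 1 - 24/(18^3 - 18) = 0.995872. Corrected H = 1.177632 / 0.995872 = 1.182513.
Step 5: Under H0, H ~ chi^2(3); p-value = 0.757201.
Step 6: alpha = 0.1. fail to reject H0.

H = 1.1825, df = 3, p = 0.757201, fail to reject H0.


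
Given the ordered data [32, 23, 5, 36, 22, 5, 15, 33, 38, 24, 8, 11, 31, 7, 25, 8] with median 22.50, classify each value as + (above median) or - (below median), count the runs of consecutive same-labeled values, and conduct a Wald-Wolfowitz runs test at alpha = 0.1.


Step 1: Compute median = 22.50; label A = above, B = below.
Labels in order: AABABBBAAABBABAB  (n_A = 8, n_B = 8)
Step 2: Count runs R = 10.
Step 3: Under H0 (random ordering), E[R] = 2*n_A*n_B/(n_A+n_B) + 1 = 2*8*8/16 + 1 = 9.0000.
        Var[R] = 2*n_A*n_B*(2*n_A*n_B - n_A - n_B) / ((n_A+n_B)^2 * (n_A+n_B-1)) = 14336/3840 = 3.7333.
        SD[R] = 1.9322.
Step 4: Continuity-corrected z = (R - 0.5 - E[R]) / SD[R] = (10 - 0.5 - 9.0000) / 1.9322 = 0.2588.
Step 5: Two-sided p-value via normal approximation = 2*(1 - Phi(|z|)) = 0.795809.
Step 6: alpha = 0.1. fail to reject H0.

R = 10, z = 0.2588, p = 0.795809, fail to reject H0.


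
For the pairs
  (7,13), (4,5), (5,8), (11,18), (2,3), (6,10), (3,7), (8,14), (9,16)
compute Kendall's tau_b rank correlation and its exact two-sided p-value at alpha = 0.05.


Step 1: Enumerate the 36 unordered pairs (i,j) with i<j and classify each by sign(x_j-x_i) * sign(y_j-y_i).
  (1,2):dx=-3,dy=-8->C; (1,3):dx=-2,dy=-5->C; (1,4):dx=+4,dy=+5->C; (1,5):dx=-5,dy=-10->C
  (1,6):dx=-1,dy=-3->C; (1,7):dx=-4,dy=-6->C; (1,8):dx=+1,dy=+1->C; (1,9):dx=+2,dy=+3->C
  (2,3):dx=+1,dy=+3->C; (2,4):dx=+7,dy=+13->C; (2,5):dx=-2,dy=-2->C; (2,6):dx=+2,dy=+5->C
  (2,7):dx=-1,dy=+2->D; (2,8):dx=+4,dy=+9->C; (2,9):dx=+5,dy=+11->C; (3,4):dx=+6,dy=+10->C
  (3,5):dx=-3,dy=-5->C; (3,6):dx=+1,dy=+2->C; (3,7):dx=-2,dy=-1->C; (3,8):dx=+3,dy=+6->C
  (3,9):dx=+4,dy=+8->C; (4,5):dx=-9,dy=-15->C; (4,6):dx=-5,dy=-8->C; (4,7):dx=-8,dy=-11->C
  (4,8):dx=-3,dy=-4->C; (4,9):dx=-2,dy=-2->C; (5,6):dx=+4,dy=+7->C; (5,7):dx=+1,dy=+4->C
  (5,8):dx=+6,dy=+11->C; (5,9):dx=+7,dy=+13->C; (6,7):dx=-3,dy=-3->C; (6,8):dx=+2,dy=+4->C
  (6,9):dx=+3,dy=+6->C; (7,8):dx=+5,dy=+7->C; (7,9):dx=+6,dy=+9->C; (8,9):dx=+1,dy=+2->C
Step 2: C = 35, D = 1, total pairs = 36.
Step 3: tau = (C - D)/(n(n-1)/2) = (35 - 1)/36 = 0.944444.
Step 4: Exact two-sided p-value (enumerate n! = 362880 permutations of y under H0): p = 0.000050.
Step 5: alpha = 0.05. reject H0.

tau_b = 0.9444 (C=35, D=1), p = 0.000050, reject H0.
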